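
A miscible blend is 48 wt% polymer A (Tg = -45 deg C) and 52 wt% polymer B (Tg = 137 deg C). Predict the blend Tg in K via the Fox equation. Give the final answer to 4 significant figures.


1/Tg = w1/Tg1 + w2/Tg2 (in Kelvin)
Tg1 = 228.15 K, Tg2 = 410.15 K
1/Tg = 0.48/228.15 + 0.52/410.15
Tg = 296.6 K


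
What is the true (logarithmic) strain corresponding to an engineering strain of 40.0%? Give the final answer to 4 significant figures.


epsilon_true = ln(1 + epsilon_eng)
epsilon_true = ln(1 + 0.4)
epsilon_true = 0.3365


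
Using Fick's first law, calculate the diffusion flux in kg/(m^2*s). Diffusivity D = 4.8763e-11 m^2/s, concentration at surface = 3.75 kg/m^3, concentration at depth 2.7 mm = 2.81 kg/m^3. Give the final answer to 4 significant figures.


J = -D * (dC/dx) = D * (C1 - C2) / dx
J = 4.8763e-11 * (3.75 - 2.81) / 2.7e-03
J = 1.698e-08 kg/(m^2*s)


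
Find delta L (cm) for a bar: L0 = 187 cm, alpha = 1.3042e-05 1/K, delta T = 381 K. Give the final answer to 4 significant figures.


dL = L0 * alpha * dT
dL = 187 * 1.3042e-05 * 381
dL = 0.9292 cm


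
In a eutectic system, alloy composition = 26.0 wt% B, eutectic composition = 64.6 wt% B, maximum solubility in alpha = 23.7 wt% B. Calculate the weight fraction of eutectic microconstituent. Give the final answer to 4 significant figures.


f_primary = (C_e - C0) / (C_e - C_alpha_max)
f_primary = (64.6 - 26.0) / (64.6 - 23.7)
f_primary = 0.943765
f_eutectic = 1 - 0.943765 = 0.05623


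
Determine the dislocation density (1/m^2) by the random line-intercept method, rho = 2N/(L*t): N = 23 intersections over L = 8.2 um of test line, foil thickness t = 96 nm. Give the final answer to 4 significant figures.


rho = 2N / (L * t)
L = 8.2 um = 8.2e-06 m, t = 96 nm = 9.6e-08 m
rho = 2 * 23 / (8.2e-06 * 9.6e-08)
rho = 5.843e+13 1/m^2


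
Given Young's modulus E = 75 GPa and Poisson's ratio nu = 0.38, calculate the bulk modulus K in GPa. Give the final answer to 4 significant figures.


K = E / (3*(1-2*nu))
K = 75 / (3*(1-2*0.38))
K = 104.2 GPa


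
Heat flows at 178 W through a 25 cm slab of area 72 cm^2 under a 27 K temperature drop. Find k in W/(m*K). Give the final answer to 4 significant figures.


k = Q*L / (A*dT)
L = 0.25 m, A = 7.2e-03 m^2
k = 178 * 0.25 / (7.2e-03 * 27)
k = 228.9 W/(m*K)


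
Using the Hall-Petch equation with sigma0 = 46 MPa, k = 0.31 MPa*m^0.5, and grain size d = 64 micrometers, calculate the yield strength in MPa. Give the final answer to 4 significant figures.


sigma_y = sigma0 + k / sqrt(d)
d = 64 um = 6.4e-05 m
sigma_y = 46 + 0.31 / sqrt(6.4e-05)
sigma_y = 84.75 MPa


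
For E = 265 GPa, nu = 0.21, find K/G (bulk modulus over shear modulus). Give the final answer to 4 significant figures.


G = E / (2*(1+nu))
G = 265 / (2*(1+0.21)) = 109.504 GPa
K = E / (3*(1-2*nu))
K = 265 / (3*(1-2*0.21)) = 152.299 GPa
K/G = 152.299 / 109.504 = 1.391


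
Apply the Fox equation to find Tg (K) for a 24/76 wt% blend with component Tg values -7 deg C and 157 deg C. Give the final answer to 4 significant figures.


1/Tg = w1/Tg1 + w2/Tg2 (in Kelvin)
Tg1 = 266.15 K, Tg2 = 430.15 K
1/Tg = 0.24/266.15 + 0.76/430.15
Tg = 374.7 K


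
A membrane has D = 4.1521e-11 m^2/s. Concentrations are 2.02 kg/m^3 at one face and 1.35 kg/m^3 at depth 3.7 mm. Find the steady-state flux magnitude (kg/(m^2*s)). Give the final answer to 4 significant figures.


J = -D * (dC/dx) = D * (C1 - C2) / dx
J = 4.1521e-11 * (2.02 - 1.35) / 3.7e-03
J = 7.519e-09 kg/(m^2*s)


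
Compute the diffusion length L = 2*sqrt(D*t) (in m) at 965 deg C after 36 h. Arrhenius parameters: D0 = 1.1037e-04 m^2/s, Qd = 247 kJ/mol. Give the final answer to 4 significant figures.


Step 1: D = D0 * exp(-Qd/(R*T))
T = 1238.15 K
D = 1.1037e-04 * exp(-247e3 / (8.314 * 1238.15)) = 4.18914e-15 m^2/s
Step 2: L = 2*sqrt(D*t)
t = 36 h = 129600 s
L = 2*sqrt(4.18914e-15 * 129600) = 4.66e-05 m


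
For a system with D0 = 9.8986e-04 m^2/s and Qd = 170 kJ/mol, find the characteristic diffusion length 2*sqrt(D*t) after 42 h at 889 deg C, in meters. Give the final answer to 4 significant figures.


Step 1: D = D0 * exp(-Qd/(R*T))
T = 1162.15 K
D = 9.8986e-04 * exp(-170e3 / (8.314 * 1162.15)) = 2.26143e-11 m^2/s
Step 2: L = 2*sqrt(D*t)
t = 42 h = 151200 s
L = 2*sqrt(2.26143e-11 * 151200) = 3.698e-03 m


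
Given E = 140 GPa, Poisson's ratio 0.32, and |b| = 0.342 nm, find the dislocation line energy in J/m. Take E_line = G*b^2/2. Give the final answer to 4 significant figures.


Step 1: G = E / (2*(1+nu))
G = 140 / (2*(1+0.32)) = 53.0303 GPa = 5.30303e+10 Pa
Step 2: E_line = G*b^2/2
b = 0.342 nm = 3.42e-10 m
E_line = 0.5 * 5.30303e+10 * (3.42e-10)^2 = 3.101e-09 J/m


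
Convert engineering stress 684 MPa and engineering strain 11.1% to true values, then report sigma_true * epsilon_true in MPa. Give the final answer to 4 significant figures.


sigma_true = sigma_eng * (1 + epsilon_eng)
sigma_true = 684 * (1 + 0.111) = 759.924 MPa
epsilon_true = ln(1 + epsilon_eng)
epsilon_true = ln(1 + 0.111) = 0.105261
sigma_true * epsilon_true = 759.924 * 0.105261 = 79.99 MPa


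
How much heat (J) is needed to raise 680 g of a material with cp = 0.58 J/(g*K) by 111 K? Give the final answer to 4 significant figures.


Q = m * cp * dT
Q = 680 * 0.58 * 111
Q = 43780 J


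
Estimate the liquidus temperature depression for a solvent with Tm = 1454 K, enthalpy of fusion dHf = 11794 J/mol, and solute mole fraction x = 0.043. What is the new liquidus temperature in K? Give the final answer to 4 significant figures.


dT = R*Tm^2*x / dHf
dT = 8.314 * 1454^2 * 0.043 / 11794
dT = 64.0835 K
T_new = 1454 - 64.0835 = 1390 K


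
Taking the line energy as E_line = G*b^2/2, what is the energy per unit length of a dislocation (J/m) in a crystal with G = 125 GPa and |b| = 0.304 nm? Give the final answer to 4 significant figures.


E = G*b^2/2
b = 0.304 nm = 3.04e-10 m
G = 125 GPa = 1.25e+11 Pa
E = 0.5 * 1.25e+11 * (3.04e-10)^2
E = 5.776e-09 J/m


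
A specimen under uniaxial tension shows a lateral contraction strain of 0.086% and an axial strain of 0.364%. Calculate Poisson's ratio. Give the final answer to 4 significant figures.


nu = -epsilon_lat / epsilon_axial
Lateral strain is contraction (negative), so using magnitudes:
nu = 0.086 / 0.364
nu = 0.2363


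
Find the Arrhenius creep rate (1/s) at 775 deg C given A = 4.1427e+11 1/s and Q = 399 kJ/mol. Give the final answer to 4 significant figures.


rate = A * exp(-Q / (R*T))
T = 775 + 273.15 = 1048.15 K
rate = 4.1427e+11 * exp(-399e3 / (8.314 * 1048.15))
rate = 5.4e-09 1/s


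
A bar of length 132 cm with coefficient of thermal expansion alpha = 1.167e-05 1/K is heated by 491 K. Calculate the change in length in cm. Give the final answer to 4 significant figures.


dL = L0 * alpha * dT
dL = 132 * 1.167e-05 * 491
dL = 0.7564 cm


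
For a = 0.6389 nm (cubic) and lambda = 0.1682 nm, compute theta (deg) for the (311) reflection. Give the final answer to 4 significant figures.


d = a / sqrt(h^2+k^2+l^2)
d = 0.6389 / sqrt(11) = 0.192636 nm
lambda = 2*d*sin(theta)  =>  sin(theta) = lambda / (2*d)
sin(theta) = 0.1682 / (2 * 0.192636) = 0.436576
theta = 25.89 deg


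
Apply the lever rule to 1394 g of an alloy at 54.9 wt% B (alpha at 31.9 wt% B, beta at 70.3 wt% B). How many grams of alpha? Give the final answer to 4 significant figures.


f_alpha = (C_beta - C0) / (C_beta - C_alpha)
f_alpha = (70.3 - 54.9) / (70.3 - 31.9) = 0.401042
m_alpha = f_alpha * m_total = 0.401042 * 1394 = 559.1 g


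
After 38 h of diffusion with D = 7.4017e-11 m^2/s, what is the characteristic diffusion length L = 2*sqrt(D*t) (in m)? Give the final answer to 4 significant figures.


t = 38 hr = 136800 s
Diffusion length = 2*sqrt(D*t)
= 2*sqrt(7.4017e-11 * 136800)
= 6.364e-03 m


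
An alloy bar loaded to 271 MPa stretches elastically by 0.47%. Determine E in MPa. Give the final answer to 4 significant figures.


E = sigma / epsilon
epsilon = 0.47% = 4.7e-03
E = 271 / 4.7e-03
E = 57660 MPa


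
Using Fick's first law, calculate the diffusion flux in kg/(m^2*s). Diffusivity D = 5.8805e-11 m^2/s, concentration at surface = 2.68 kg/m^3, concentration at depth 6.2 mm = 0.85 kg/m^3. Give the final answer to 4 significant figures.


J = -D * (dC/dx) = D * (C1 - C2) / dx
J = 5.8805e-11 * (2.68 - 0.85) / 6.2e-03
J = 1.736e-08 kg/(m^2*s)


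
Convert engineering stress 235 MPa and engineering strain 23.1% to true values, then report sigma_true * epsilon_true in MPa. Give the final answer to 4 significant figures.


sigma_true = sigma_eng * (1 + epsilon_eng)
sigma_true = 235 * (1 + 0.231) = 289.285 MPa
epsilon_true = ln(1 + epsilon_eng)
epsilon_true = ln(1 + 0.231) = 0.207827
sigma_true * epsilon_true = 289.285 * 0.207827 = 60.12 MPa


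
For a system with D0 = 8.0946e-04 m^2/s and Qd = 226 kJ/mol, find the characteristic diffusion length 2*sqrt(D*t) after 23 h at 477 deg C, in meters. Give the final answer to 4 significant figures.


Step 1: D = D0 * exp(-Qd/(R*T))
T = 750.15 K
D = 8.0946e-04 * exp(-226e3 / (8.314 * 750.15)) = 1.48162e-19 m^2/s
Step 2: L = 2*sqrt(D*t)
t = 23 h = 82800 s
L = 2*sqrt(1.48162e-19 * 82800) = 2.215e-07 m


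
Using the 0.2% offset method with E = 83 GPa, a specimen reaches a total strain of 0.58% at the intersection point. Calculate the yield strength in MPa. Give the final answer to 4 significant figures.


Offset strain = 0.002
Elastic strain at yield = total_strain - offset = 5.8e-03 - 0.002 = 3.8e-03
sigma_y = E * elastic_strain = 83000 * 3.8e-03
sigma_y = 315.4 MPa


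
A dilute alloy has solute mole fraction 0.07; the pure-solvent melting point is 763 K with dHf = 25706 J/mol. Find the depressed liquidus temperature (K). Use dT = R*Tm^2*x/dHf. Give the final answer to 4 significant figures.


dT = R*Tm^2*x / dHf
dT = 8.314 * 763^2 * 0.07 / 25706
dT = 13.1802 K
T_new = 763 - 13.1802 = 749.8 K


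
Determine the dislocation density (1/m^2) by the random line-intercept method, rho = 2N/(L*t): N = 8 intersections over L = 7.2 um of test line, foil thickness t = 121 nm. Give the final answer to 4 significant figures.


rho = 2N / (L * t)
L = 7.2 um = 7.2e-06 m, t = 121 nm = 1.21e-07 m
rho = 2 * 8 / (7.2e-06 * 1.21e-07)
rho = 1.837e+13 1/m^2


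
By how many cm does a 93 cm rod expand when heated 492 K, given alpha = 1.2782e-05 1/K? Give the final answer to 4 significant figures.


dL = L0 * alpha * dT
dL = 93 * 1.2782e-05 * 492
dL = 0.5849 cm


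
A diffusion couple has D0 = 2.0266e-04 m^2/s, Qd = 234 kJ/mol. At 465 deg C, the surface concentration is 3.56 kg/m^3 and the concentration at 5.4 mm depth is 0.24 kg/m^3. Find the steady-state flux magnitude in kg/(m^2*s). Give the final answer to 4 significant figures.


Step 1: D = D0 * exp(-Qd/(R*T))
T = 465 + 273.15 = 738.15 K
D = 2.0266e-04 * exp(-234e3 / (8.314 * 738.15)) = 5.58898e-21 m^2/s
Step 2: J = D * (C1 - C2) / dx
J = 5.58898e-21 * (3.56 - 0.24) / 5.4e-03
J = 3.436e-18 kg/(m^2*s)


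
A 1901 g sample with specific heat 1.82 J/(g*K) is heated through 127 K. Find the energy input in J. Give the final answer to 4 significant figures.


Q = m * cp * dT
Q = 1901 * 1.82 * 127
Q = 439400 J


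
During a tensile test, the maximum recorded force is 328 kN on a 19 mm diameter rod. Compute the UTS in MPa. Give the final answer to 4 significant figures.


A0 = pi*(d/2)^2 = pi*(19/2)^2 = 283.529 mm^2
UTS = F_max / A0 = 328*1000 / 283.529
UTS = 1157 MPa


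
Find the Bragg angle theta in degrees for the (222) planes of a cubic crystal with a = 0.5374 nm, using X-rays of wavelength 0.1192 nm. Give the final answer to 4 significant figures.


d = a / sqrt(h^2+k^2+l^2)
d = 0.5374 / sqrt(12) = 0.155134 nm
lambda = 2*d*sin(theta)  =>  sin(theta) = lambda / (2*d)
sin(theta) = 0.1192 / (2 * 0.155134) = 0.384184
theta = 22.59 deg


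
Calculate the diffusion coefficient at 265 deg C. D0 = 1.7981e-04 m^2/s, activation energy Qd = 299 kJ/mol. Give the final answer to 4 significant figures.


D = D0 * exp(-Qd / (R*T))
T = 538.15 K
D = 1.7981e-04 * exp(-299e3 / (8.314 * 538.15))
D = 1.705e-33 m^2/s


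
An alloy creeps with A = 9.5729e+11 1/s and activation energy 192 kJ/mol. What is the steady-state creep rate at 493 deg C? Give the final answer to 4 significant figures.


rate = A * exp(-Q / (R*T))
T = 493 + 273.15 = 766.15 K
rate = 9.5729e+11 * exp(-192e3 / (8.314 * 766.15))
rate = 0.07769 1/s


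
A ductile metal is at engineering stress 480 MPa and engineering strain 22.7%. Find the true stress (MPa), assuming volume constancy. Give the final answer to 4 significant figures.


sigma_true = sigma_eng * (1 + epsilon_eng)
sigma_true = 480 * (1 + 0.227)
sigma_true = 589 MPa


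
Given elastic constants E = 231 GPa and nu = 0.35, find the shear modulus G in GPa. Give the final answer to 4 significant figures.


G = E / (2*(1+nu))
G = 231 / (2*(1+0.35))
G = 85.56 GPa


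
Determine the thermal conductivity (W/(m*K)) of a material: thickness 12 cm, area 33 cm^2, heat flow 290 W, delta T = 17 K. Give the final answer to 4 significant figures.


k = Q*L / (A*dT)
L = 0.12 m, A = 3.3e-03 m^2
k = 290 * 0.12 / (3.3e-03 * 17)
k = 620.3 W/(m*K)


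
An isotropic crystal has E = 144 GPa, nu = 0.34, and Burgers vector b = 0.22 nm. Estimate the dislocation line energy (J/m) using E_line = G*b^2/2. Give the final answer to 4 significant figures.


Step 1: G = E / (2*(1+nu))
G = 144 / (2*(1+0.34)) = 53.7313 GPa = 5.37313e+10 Pa
Step 2: E_line = G*b^2/2
b = 0.22 nm = 2.2e-10 m
E_line = 0.5 * 5.37313e+10 * (2.2e-10)^2 = 1.3e-09 J/m


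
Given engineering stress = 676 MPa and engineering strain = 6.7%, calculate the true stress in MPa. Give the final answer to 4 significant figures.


sigma_true = sigma_eng * (1 + epsilon_eng)
sigma_true = 676 * (1 + 0.067)
sigma_true = 721.3 MPa


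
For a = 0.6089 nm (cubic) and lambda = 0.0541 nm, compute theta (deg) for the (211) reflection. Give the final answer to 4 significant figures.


d = a / sqrt(h^2+k^2+l^2)
d = 0.6089 / sqrt(6) = 0.248582 nm
lambda = 2*d*sin(theta)  =>  sin(theta) = lambda / (2*d)
sin(theta) = 0.0541 / (2 * 0.248582) = 0.108817
theta = 6.247 deg


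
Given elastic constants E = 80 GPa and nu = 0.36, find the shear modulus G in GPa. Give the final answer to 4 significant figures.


G = E / (2*(1+nu))
G = 80 / (2*(1+0.36))
G = 29.41 GPa


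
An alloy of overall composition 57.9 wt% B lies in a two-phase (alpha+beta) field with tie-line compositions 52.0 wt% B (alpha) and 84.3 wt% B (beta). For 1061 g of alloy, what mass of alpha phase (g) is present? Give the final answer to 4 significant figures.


f_alpha = (C_beta - C0) / (C_beta - C_alpha)
f_alpha = (84.3 - 57.9) / (84.3 - 52.0) = 0.817337
m_alpha = f_alpha * m_total = 0.817337 * 1061 = 867.2 g


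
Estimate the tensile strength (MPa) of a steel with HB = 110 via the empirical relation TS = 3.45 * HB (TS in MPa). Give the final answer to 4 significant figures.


TS (MPa) = 3.45 * HB
TS = 3.45 * 110
TS = 379.5 MPa


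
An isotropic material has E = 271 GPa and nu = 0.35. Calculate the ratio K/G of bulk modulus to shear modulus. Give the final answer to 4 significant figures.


G = E / (2*(1+nu))
G = 271 / (2*(1+0.35)) = 100.37 GPa
K = E / (3*(1-2*nu))
K = 271 / (3*(1-2*0.35)) = 301.111 GPa
K/G = 301.111 / 100.37 = 3


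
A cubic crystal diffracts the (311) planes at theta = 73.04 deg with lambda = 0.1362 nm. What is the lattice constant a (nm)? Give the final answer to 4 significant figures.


d = lambda / (2*sin(theta))
d = 0.1362 / (2*sin(73.04 deg))
d = 0.0711964 nm
a = d * sqrt(h^2+k^2+l^2) = 0.0711964 * sqrt(11)
a = 0.2361 nm


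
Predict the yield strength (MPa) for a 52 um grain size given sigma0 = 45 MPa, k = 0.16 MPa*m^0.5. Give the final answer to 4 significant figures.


sigma_y = sigma0 + k / sqrt(d)
d = 52 um = 5.2e-05 m
sigma_y = 45 + 0.16 / sqrt(5.2e-05)
sigma_y = 67.19 MPa


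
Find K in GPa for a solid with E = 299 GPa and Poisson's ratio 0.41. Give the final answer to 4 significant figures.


K = E / (3*(1-2*nu))
K = 299 / (3*(1-2*0.41))
K = 553.7 GPa


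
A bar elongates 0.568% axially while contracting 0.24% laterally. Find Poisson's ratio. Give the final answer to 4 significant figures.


nu = -epsilon_lat / epsilon_axial
Lateral strain is contraction (negative), so using magnitudes:
nu = 0.24 / 0.568
nu = 0.4225


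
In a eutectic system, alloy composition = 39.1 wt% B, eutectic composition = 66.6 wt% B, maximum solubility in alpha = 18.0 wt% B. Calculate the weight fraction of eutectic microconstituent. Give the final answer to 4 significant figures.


f_primary = (C_e - C0) / (C_e - C_alpha_max)
f_primary = (66.6 - 39.1) / (66.6 - 18.0)
f_primary = 0.565844
f_eutectic = 1 - 0.565844 = 0.4342


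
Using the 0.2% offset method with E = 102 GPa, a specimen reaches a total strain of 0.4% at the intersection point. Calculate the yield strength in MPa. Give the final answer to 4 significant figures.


Offset strain = 0.002
Elastic strain at yield = total_strain - offset = 4e-03 - 0.002 = 2e-03
sigma_y = E * elastic_strain = 102000 * 2e-03
sigma_y = 204 MPa


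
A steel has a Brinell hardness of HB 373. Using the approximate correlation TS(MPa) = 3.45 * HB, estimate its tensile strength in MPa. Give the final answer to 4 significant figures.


TS (MPa) = 3.45 * HB
TS = 3.45 * 373
TS = 1287 MPa


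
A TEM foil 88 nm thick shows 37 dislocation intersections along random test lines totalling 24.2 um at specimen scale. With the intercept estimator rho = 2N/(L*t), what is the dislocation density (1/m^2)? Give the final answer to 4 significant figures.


rho = 2N / (L * t)
L = 24.2 um = 2.42e-05 m, t = 88 nm = 8.8e-08 m
rho = 2 * 37 / (2.42e-05 * 8.8e-08)
rho = 3.475e+13 1/m^2


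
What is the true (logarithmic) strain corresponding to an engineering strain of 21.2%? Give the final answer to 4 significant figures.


epsilon_true = ln(1 + epsilon_eng)
epsilon_true = ln(1 + 0.212)
epsilon_true = 0.1923


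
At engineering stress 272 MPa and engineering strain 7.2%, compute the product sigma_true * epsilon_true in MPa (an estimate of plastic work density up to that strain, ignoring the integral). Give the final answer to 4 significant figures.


sigma_true = sigma_eng * (1 + epsilon_eng)
sigma_true = 272 * (1 + 0.072) = 291.584 MPa
epsilon_true = ln(1 + epsilon_eng)
epsilon_true = ln(1 + 0.072) = 0.0695261
sigma_true * epsilon_true = 291.584 * 0.0695261 = 20.27 MPa


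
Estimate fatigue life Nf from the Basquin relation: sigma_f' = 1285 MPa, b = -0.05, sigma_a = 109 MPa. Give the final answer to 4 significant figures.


sigma_a = sigma_f' * (2*Nf)^b
2*Nf = (sigma_a / sigma_f')^(1/b)
2*Nf = (109 / 1285)^(1/-0.05)
2*Nf = 2.68864e+21
Nf = 1.344e+21 cycles


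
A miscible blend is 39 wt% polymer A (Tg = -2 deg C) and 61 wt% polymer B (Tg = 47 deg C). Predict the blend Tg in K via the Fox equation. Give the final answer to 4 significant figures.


1/Tg = w1/Tg1 + w2/Tg2 (in Kelvin)
Tg1 = 271.15 K, Tg2 = 320.15 K
1/Tg = 0.39/271.15 + 0.61/320.15
Tg = 299.1 K


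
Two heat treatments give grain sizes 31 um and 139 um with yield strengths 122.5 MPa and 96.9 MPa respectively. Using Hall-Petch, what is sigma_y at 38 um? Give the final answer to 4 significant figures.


sigma_y = sigma0 + k / sqrt(d)
1/sqrt(d1) = 1/sqrt(3.1e-05) = 179.605;  1/sqrt(d2) = 84.8189
k = (sigma1 - sigma2) / (1/sqrt(d1) - 1/sqrt(d2)) = (122.5 - 96.9) / (179.605 - 84.8189) = 0.270081 MPa*m^0.5
sigma0 = sigma1 - k/sqrt(d1) = 122.5 - 0.270081*179.605 = 73.992 MPa
sigma_y(d3) = 73.992 + 0.270081 / sqrt(3.8e-05) = 117.8 MPa


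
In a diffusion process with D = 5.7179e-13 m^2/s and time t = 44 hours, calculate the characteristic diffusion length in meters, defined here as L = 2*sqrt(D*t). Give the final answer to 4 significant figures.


t = 44 hr = 158400 s
Diffusion length = 2*sqrt(D*t)
= 2*sqrt(5.7179e-13 * 158400)
= 6.019e-04 m


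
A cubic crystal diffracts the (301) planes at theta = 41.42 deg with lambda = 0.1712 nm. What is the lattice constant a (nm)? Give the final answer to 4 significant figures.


d = lambda / (2*sin(theta))
d = 0.1712 / (2*sin(41.42 deg))
d = 0.129388 nm
a = d * sqrt(h^2+k^2+l^2) = 0.129388 * sqrt(10)
a = 0.4092 nm


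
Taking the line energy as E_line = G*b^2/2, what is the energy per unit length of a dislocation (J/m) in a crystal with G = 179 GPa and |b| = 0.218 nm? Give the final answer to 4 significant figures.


E = G*b^2/2
b = 0.218 nm = 2.18e-10 m
G = 179 GPa = 1.79e+11 Pa
E = 0.5 * 1.79e+11 * (2.18e-10)^2
E = 4.253e-09 J/m


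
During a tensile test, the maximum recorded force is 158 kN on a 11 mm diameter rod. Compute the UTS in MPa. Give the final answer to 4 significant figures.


A0 = pi*(d/2)^2 = pi*(11/2)^2 = 95.0332 mm^2
UTS = F_max / A0 = 158*1000 / 95.0332
UTS = 1663 MPa


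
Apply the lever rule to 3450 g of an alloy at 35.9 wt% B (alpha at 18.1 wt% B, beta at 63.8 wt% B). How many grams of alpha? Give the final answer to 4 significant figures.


f_alpha = (C_beta - C0) / (C_beta - C_alpha)
f_alpha = (63.8 - 35.9) / (63.8 - 18.1) = 0.610503
m_alpha = f_alpha * m_total = 0.610503 * 3450 = 2106 g


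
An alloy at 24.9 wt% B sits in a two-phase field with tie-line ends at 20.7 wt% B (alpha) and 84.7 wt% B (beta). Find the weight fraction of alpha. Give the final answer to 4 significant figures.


f_alpha = (C_beta - C0) / (C_beta - C_alpha)
f_alpha = (84.7 - 24.9) / (84.7 - 20.7)
f_alpha = 0.9344


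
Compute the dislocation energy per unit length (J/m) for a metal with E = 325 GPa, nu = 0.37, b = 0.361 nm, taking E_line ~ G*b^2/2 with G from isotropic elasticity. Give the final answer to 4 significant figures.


Step 1: G = E / (2*(1+nu))
G = 325 / (2*(1+0.37)) = 118.613 GPa = 1.18613e+11 Pa
Step 2: E_line = G*b^2/2
b = 0.361 nm = 3.61e-10 m
E_line = 0.5 * 1.18613e+11 * (3.61e-10)^2 = 7.729e-09 J/m


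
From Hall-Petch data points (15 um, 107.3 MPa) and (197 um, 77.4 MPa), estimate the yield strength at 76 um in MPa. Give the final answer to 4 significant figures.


sigma_y = sigma0 + k / sqrt(d)
1/sqrt(d1) = 1/sqrt(1.5e-05) = 258.199;  1/sqrt(d2) = 71.247
k = (sigma1 - sigma2) / (1/sqrt(d1) - 1/sqrt(d2)) = (107.3 - 77.4) / (258.199 - 71.247) = 0.159934 MPa*m^0.5
sigma0 = sigma1 - k/sqrt(d1) = 107.3 - 0.159934*258.199 = 66.0052 MPa
sigma_y(d3) = 66.0052 + 0.159934 / sqrt(7.6e-05) = 84.35 MPa


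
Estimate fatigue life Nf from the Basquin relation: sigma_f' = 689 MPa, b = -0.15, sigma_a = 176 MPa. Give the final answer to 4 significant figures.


sigma_a = sigma_f' * (2*Nf)^b
2*Nf = (sigma_a / sigma_f')^(1/b)
2*Nf = (176 / 689)^(1/-0.15)
2*Nf = 8940.81
Nf = 4470 cycles


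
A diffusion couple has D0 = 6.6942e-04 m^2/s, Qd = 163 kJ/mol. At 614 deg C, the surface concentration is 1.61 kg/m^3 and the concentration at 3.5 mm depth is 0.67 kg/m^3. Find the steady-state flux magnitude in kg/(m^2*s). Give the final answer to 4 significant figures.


Step 1: D = D0 * exp(-Qd/(R*T))
T = 614 + 273.15 = 887.15 K
D = 6.6942e-04 * exp(-163e3 / (8.314 * 887.15)) = 1.69064e-13 m^2/s
Step 2: J = D * (C1 - C2) / dx
J = 1.69064e-13 * (1.61 - 0.67) / 3.5e-03
J = 4.541e-11 kg/(m^2*s)


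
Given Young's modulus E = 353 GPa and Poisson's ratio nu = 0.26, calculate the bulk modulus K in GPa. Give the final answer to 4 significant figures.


K = E / (3*(1-2*nu))
K = 353 / (3*(1-2*0.26))
K = 245.1 GPa


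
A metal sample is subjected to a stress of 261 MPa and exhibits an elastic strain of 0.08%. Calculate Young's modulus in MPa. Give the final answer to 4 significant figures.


E = sigma / epsilon
epsilon = 0.08% = 8e-04
E = 261 / 8e-04
E = 326300 MPa


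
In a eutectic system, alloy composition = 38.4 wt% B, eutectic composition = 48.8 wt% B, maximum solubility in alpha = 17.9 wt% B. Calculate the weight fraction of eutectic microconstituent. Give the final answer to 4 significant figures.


f_primary = (C_e - C0) / (C_e - C_alpha_max)
f_primary = (48.8 - 38.4) / (48.8 - 17.9)
f_primary = 0.33657
f_eutectic = 1 - 0.33657 = 0.6634


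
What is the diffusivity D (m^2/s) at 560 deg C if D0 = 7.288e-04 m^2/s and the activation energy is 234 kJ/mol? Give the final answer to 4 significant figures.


D = D0 * exp(-Qd / (R*T))
T = 833.15 K
D = 7.288e-04 * exp(-234e3 / (8.314 * 833.15))
D = 1.554e-18 m^2/s


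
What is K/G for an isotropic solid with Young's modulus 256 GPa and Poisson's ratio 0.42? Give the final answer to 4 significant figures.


G = E / (2*(1+nu))
G = 256 / (2*(1+0.42)) = 90.1408 GPa
K = E / (3*(1-2*nu))
K = 256 / (3*(1-2*0.42)) = 533.333 GPa
K/G = 533.333 / 90.1408 = 5.917


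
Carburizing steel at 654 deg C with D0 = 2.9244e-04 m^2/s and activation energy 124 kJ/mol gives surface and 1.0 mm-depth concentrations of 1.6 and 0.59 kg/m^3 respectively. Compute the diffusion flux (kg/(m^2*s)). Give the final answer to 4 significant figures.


Step 1: D = D0 * exp(-Qd/(R*T))
T = 654 + 273.15 = 927.15 K
D = 2.9244e-04 * exp(-124e3 / (8.314 * 927.15)) = 3.01826e-11 m^2/s
Step 2: J = D * (C1 - C2) / dx
J = 3.01826e-11 * (1.6 - 0.59) / 1e-03
J = 3.048e-08 kg/(m^2*s)


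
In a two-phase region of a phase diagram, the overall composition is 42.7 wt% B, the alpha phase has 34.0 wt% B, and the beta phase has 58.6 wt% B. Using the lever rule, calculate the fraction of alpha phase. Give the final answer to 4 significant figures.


f_alpha = (C_beta - C0) / (C_beta - C_alpha)
f_alpha = (58.6 - 42.7) / (58.6 - 34.0)
f_alpha = 0.6463


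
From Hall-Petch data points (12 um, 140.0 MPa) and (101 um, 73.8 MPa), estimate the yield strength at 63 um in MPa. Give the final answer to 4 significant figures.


sigma_y = sigma0 + k / sqrt(d)
1/sqrt(d1) = 1/sqrt(1.2e-05) = 288.675;  1/sqrt(d2) = 99.5037
k = (sigma1 - sigma2) / (1/sqrt(d1) - 1/sqrt(d2)) = (140.0 - 73.8) / (288.675 - 99.5037) = 0.349947 MPa*m^0.5
sigma0 = sigma1 - k/sqrt(d1) = 140.0 - 0.349947*288.675 = 38.979 MPa
sigma_y(d3) = 38.979 + 0.349947 / sqrt(6.3e-05) = 83.07 MPa


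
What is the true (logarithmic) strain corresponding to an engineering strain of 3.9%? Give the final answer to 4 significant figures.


epsilon_true = ln(1 + epsilon_eng)
epsilon_true = ln(1 + 0.039)
epsilon_true = 0.03826


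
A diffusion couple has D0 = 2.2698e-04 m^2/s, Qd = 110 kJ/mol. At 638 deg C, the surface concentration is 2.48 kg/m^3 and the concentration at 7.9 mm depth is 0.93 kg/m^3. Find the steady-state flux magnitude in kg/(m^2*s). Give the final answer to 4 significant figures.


Step 1: D = D0 * exp(-Qd/(R*T))
T = 638 + 273.15 = 911.15 K
D = 2.2698e-04 * exp(-110e3 / (8.314 * 911.15)) = 1.12112e-10 m^2/s
Step 2: J = D * (C1 - C2) / dx
J = 1.12112e-10 * (2.48 - 0.93) / 7.9e-03
J = 2.2e-08 kg/(m^2*s)


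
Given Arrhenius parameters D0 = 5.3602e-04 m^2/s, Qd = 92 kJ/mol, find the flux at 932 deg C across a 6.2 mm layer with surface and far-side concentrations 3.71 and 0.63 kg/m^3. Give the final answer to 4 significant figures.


Step 1: D = D0 * exp(-Qd/(R*T))
T = 932 + 273.15 = 1205.15 K
D = 5.3602e-04 * exp(-92e3 / (8.314 * 1205.15)) = 5.51435e-08 m^2/s
Step 2: J = D * (C1 - C2) / dx
J = 5.51435e-08 * (3.71 - 0.63) / 6.2e-03
J = 2.739e-05 kg/(m^2*s)


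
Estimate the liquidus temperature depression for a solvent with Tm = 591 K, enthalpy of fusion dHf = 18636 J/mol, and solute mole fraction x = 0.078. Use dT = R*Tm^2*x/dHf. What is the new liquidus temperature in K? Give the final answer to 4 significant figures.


dT = R*Tm^2*x / dHf
dT = 8.314 * 591^2 * 0.078 / 18636
dT = 12.1542 K
T_new = 591 - 12.1542 = 578.8 K


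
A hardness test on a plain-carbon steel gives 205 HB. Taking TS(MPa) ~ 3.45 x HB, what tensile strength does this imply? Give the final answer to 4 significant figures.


TS (MPa) = 3.45 * HB
TS = 3.45 * 205
TS = 707.3 MPa


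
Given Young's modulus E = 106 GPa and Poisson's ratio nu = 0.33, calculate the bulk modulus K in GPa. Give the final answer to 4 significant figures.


K = E / (3*(1-2*nu))
K = 106 / (3*(1-2*0.33))
K = 103.9 GPa


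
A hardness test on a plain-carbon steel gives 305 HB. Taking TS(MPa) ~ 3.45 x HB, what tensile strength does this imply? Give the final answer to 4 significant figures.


TS (MPa) = 3.45 * HB
TS = 3.45 * 305
TS = 1052 MPa


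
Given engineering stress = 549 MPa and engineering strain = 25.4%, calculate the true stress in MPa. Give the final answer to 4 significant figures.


sigma_true = sigma_eng * (1 + epsilon_eng)
sigma_true = 549 * (1 + 0.254)
sigma_true = 688.4 MPa


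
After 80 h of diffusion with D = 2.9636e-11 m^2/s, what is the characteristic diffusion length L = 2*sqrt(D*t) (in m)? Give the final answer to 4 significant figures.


t = 80 hr = 288000 s
Diffusion length = 2*sqrt(D*t)
= 2*sqrt(2.9636e-11 * 288000)
= 5.843e-03 m


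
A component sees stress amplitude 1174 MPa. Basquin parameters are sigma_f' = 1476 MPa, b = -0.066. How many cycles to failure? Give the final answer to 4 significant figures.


sigma_a = sigma_f' * (2*Nf)^b
2*Nf = (sigma_a / sigma_f')^(1/b)
2*Nf = (1174 / 1476)^(1/-0.066)
2*Nf = 32.0876
Nf = 16.04 cycles


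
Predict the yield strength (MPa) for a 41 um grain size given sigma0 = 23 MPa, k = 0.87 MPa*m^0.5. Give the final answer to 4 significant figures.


sigma_y = sigma0 + k / sqrt(d)
d = 41 um = 4.1e-05 m
sigma_y = 23 + 0.87 / sqrt(4.1e-05)
sigma_y = 158.9 MPa


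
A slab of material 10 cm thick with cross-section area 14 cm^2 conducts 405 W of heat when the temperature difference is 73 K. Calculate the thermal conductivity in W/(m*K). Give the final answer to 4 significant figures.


k = Q*L / (A*dT)
L = 0.1 m, A = 1.4e-03 m^2
k = 405 * 0.1 / (1.4e-03 * 73)
k = 396.3 W/(m*K)


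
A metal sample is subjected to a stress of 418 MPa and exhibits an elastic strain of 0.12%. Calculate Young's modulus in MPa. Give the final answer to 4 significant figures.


E = sigma / epsilon
epsilon = 0.12% = 1.2e-03
E = 418 / 1.2e-03
E = 348300 MPa


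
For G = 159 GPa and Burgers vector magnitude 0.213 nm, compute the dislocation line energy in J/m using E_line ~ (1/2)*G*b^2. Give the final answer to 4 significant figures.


E = G*b^2/2
b = 0.213 nm = 2.13e-10 m
G = 159 GPa = 1.59e+11 Pa
E = 0.5 * 1.59e+11 * (2.13e-10)^2
E = 3.607e-09 J/m


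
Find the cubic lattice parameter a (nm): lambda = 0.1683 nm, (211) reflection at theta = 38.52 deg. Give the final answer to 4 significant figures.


d = lambda / (2*sin(theta))
d = 0.1683 / (2*sin(38.52 deg))
d = 0.135118 nm
a = d * sqrt(h^2+k^2+l^2) = 0.135118 * sqrt(6)
a = 0.331 nm


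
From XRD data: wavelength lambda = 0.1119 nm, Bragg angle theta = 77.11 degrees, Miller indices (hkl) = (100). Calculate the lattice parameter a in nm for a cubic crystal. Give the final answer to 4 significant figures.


d = lambda / (2*sin(theta))
d = 0.1119 / (2*sin(77.11 deg))
d = 0.0573964 nm
a = d * sqrt(h^2+k^2+l^2) = 0.0573964 * sqrt(1)
a = 0.0574 nm


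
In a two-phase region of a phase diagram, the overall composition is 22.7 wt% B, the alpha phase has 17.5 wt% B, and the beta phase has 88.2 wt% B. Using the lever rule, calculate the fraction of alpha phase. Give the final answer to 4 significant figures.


f_alpha = (C_beta - C0) / (C_beta - C_alpha)
f_alpha = (88.2 - 22.7) / (88.2 - 17.5)
f_alpha = 0.9264


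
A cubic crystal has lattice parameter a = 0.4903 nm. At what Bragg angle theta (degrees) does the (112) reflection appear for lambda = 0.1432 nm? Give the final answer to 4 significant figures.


d = a / sqrt(h^2+k^2+l^2)
d = 0.4903 / sqrt(6) = 0.200164 nm
lambda = 2*d*sin(theta)  =>  sin(theta) = lambda / (2*d)
sin(theta) = 0.1432 / (2 * 0.200164) = 0.357706
theta = 20.96 deg


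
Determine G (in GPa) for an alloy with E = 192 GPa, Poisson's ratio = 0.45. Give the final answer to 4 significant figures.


G = E / (2*(1+nu))
G = 192 / (2*(1+0.45))
G = 66.21 GPa


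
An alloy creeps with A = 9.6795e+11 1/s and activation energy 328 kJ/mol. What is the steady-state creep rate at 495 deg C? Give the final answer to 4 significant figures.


rate = A * exp(-Q / (R*T))
T = 495 + 273.15 = 768.15 K
rate = 9.6795e+11 * exp(-328e3 / (8.314 * 768.15))
rate = 4.796e-11 1/s


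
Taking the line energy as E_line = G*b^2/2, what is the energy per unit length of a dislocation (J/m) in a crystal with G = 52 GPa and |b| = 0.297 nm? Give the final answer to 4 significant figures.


E = G*b^2/2
b = 0.297 nm = 2.97e-10 m
G = 52 GPa = 5.2e+10 Pa
E = 0.5 * 5.2e+10 * (2.97e-10)^2
E = 2.293e-09 J/m


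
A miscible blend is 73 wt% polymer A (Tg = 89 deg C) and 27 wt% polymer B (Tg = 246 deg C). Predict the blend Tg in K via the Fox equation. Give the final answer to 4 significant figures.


1/Tg = w1/Tg1 + w2/Tg2 (in Kelvin)
Tg1 = 362.15 K, Tg2 = 519.15 K
1/Tg = 0.73/362.15 + 0.27/519.15
Tg = 394.3 K


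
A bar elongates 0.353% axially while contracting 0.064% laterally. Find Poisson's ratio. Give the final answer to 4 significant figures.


nu = -epsilon_lat / epsilon_axial
Lateral strain is contraction (negative), so using magnitudes:
nu = 0.064 / 0.353
nu = 0.1813


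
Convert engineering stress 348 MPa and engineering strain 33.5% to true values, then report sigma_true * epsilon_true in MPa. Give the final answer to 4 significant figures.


sigma_true = sigma_eng * (1 + epsilon_eng)
sigma_true = 348 * (1 + 0.335) = 464.58 MPa
epsilon_true = ln(1 + epsilon_eng)
epsilon_true = ln(1 + 0.335) = 0.288931
sigma_true * epsilon_true = 464.58 * 0.288931 = 134.2 MPa


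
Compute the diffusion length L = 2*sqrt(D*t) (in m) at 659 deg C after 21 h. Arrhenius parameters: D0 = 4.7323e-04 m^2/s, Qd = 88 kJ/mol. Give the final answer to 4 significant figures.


Step 1: D = D0 * exp(-Qd/(R*T))
T = 932.15 K
D = 4.7323e-04 * exp(-88e3 / (8.314 * 932.15)) = 5.54194e-09 m^2/s
Step 2: L = 2*sqrt(D*t)
t = 21 h = 75600 s
L = 2*sqrt(5.54194e-09 * 75600) = 0.04094 m


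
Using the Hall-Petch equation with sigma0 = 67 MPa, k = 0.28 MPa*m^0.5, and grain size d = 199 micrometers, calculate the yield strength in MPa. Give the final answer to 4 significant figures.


sigma_y = sigma0 + k / sqrt(d)
d = 199 um = 1.99e-04 m
sigma_y = 67 + 0.28 / sqrt(1.99e-04)
sigma_y = 86.85 MPa


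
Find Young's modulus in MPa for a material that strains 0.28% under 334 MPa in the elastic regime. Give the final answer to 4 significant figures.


E = sigma / epsilon
epsilon = 0.28% = 2.8e-03
E = 334 / 2.8e-03
E = 119300 MPa


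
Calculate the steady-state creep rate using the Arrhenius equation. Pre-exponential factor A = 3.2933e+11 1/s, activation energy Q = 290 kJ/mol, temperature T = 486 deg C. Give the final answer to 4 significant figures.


rate = A * exp(-Q / (R*T))
T = 486 + 273.15 = 759.15 K
rate = 3.2933e+11 * exp(-290e3 / (8.314 * 759.15))
rate = 3.656e-09 1/s


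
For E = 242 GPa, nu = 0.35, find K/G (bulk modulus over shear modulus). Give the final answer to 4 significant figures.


G = E / (2*(1+nu))
G = 242 / (2*(1+0.35)) = 89.6296 GPa
K = E / (3*(1-2*nu))
K = 242 / (3*(1-2*0.35)) = 268.889 GPa
K/G = 268.889 / 89.6296 = 3


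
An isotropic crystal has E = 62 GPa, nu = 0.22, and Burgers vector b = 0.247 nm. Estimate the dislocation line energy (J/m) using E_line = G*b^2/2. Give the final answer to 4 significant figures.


Step 1: G = E / (2*(1+nu))
G = 62 / (2*(1+0.22)) = 25.4098 GPa = 2.54098e+10 Pa
Step 2: E_line = G*b^2/2
b = 0.247 nm = 2.47e-10 m
E_line = 0.5 * 2.54098e+10 * (2.47e-10)^2 = 7.751e-10 J/m


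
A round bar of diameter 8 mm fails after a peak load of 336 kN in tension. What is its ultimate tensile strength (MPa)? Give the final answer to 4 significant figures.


A0 = pi*(d/2)^2 = pi*(8/2)^2 = 50.2655 mm^2
UTS = F_max / A0 = 336*1000 / 50.2655
UTS = 6685 MPa


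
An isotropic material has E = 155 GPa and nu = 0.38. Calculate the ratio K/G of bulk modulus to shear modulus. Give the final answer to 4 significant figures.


G = E / (2*(1+nu))
G = 155 / (2*(1+0.38)) = 56.1594 GPa
K = E / (3*(1-2*nu))
K = 155 / (3*(1-2*0.38)) = 215.278 GPa
K/G = 215.278 / 56.1594 = 3.833


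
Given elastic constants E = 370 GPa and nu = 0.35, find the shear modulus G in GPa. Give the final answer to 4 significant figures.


G = E / (2*(1+nu))
G = 370 / (2*(1+0.35))
G = 137 GPa


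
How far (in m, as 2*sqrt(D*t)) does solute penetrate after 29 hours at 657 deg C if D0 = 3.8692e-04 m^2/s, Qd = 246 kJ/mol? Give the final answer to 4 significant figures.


Step 1: D = D0 * exp(-Qd/(R*T))
T = 930.15 K
D = 3.8692e-04 * exp(-246e3 / (8.314 * 930.15)) = 5.92169e-18 m^2/s
Step 2: L = 2*sqrt(D*t)
t = 29 h = 104400 s
L = 2*sqrt(5.92169e-18 * 104400) = 1.573e-06 m


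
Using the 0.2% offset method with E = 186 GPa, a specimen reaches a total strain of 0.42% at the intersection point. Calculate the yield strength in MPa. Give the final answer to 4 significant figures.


Offset strain = 0.002
Elastic strain at yield = total_strain - offset = 4.2e-03 - 0.002 = 2.2e-03
sigma_y = E * elastic_strain = 186000 * 2.2e-03
sigma_y = 409.2 MPa


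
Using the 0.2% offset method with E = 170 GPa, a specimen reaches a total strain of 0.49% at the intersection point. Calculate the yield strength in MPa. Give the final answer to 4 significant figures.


Offset strain = 0.002
Elastic strain at yield = total_strain - offset = 4.9e-03 - 0.002 = 2.9e-03
sigma_y = E * elastic_strain = 170000 * 2.9e-03
sigma_y = 493 MPa


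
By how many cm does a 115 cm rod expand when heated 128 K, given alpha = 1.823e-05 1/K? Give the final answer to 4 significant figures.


dL = L0 * alpha * dT
dL = 115 * 1.823e-05 * 128
dL = 0.2683 cm


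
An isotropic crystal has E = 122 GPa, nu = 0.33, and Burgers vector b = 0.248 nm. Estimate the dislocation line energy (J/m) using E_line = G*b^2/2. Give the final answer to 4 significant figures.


Step 1: G = E / (2*(1+nu))
G = 122 / (2*(1+0.33)) = 45.8647 GPa = 4.58647e+10 Pa
Step 2: E_line = G*b^2/2
b = 0.248 nm = 2.48e-10 m
E_line = 0.5 * 4.58647e+10 * (2.48e-10)^2 = 1.41e-09 J/m


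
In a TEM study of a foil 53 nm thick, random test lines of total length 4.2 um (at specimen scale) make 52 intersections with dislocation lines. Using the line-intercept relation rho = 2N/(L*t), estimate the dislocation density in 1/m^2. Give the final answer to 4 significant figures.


rho = 2N / (L * t)
L = 4.2 um = 4.2e-06 m, t = 53 nm = 5.3e-08 m
rho = 2 * 52 / (4.2e-06 * 5.3e-08)
rho = 4.672e+14 1/m^2


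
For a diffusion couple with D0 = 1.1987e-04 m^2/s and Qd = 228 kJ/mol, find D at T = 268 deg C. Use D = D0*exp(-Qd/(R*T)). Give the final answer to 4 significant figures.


D = D0 * exp(-Qd / (R*T))
T = 541.15 K
D = 1.1987e-04 * exp(-228e3 / (8.314 * 541.15))
D = 1.175e-26 m^2/s


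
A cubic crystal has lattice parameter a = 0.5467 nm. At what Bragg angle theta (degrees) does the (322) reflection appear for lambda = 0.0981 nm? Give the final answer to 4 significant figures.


d = a / sqrt(h^2+k^2+l^2)
d = 0.5467 / sqrt(17) = 0.132594 nm
lambda = 2*d*sin(theta)  =>  sin(theta) = lambda / (2*d)
sin(theta) = 0.0981 / (2 * 0.132594) = 0.369926
theta = 21.71 deg


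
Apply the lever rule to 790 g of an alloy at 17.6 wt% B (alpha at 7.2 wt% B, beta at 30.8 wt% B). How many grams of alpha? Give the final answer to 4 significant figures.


f_alpha = (C_beta - C0) / (C_beta - C_alpha)
f_alpha = (30.8 - 17.6) / (30.8 - 7.2) = 0.559322
m_alpha = f_alpha * m_total = 0.559322 * 790 = 441.9 g


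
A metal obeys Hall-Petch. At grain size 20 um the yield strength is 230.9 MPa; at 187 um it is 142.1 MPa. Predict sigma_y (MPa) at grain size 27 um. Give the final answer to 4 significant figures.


sigma_y = sigma0 + k / sqrt(d)
1/sqrt(d1) = 1/sqrt(2e-05) = 223.607;  1/sqrt(d2) = 73.1272
k = (sigma1 - sigma2) / (1/sqrt(d1) - 1/sqrt(d2)) = (230.9 - 142.1) / (223.607 - 73.1272) = 0.590113 MPa*m^0.5
sigma0 = sigma1 - k/sqrt(d1) = 230.9 - 0.590113*223.607 = 98.9466 MPa
sigma_y(d3) = 98.9466 + 0.590113 / sqrt(2.7e-05) = 212.5 MPa
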